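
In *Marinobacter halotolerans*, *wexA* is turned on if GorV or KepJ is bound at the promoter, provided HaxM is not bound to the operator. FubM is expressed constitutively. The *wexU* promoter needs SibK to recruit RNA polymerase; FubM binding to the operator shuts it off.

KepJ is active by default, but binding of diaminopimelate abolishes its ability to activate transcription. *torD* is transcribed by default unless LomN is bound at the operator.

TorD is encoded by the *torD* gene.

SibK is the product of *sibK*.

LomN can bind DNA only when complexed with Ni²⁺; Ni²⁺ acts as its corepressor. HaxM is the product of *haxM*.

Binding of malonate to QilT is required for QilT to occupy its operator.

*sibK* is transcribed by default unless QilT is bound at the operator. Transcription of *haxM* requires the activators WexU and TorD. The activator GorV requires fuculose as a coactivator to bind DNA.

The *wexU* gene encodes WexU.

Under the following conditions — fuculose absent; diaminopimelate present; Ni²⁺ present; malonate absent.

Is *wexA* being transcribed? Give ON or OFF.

OFF

Fuculose is absent, so GorV is inactive.
Diaminopimelate is present, so KepJ is inactive.
FubM is produced constitutively and is active.
Malonate is absent, so QilT is inactive.
With no repressor bound, *sibK* is transcribed.
So SibK is produced and active.
With repressor FubM bound, *wexU* is not transcribed.
So WexU is not produced.
Ni²⁺ is present, so LomN is active.
With repressor LomN bound, *torD* is not transcribed.
So TorD is not produced.
Required activator WexU is absent, so *haxM* is not transcribed.
So HaxM is not produced.
No activator is available at the *wexA* promoter, so *wexA* is not transcribed.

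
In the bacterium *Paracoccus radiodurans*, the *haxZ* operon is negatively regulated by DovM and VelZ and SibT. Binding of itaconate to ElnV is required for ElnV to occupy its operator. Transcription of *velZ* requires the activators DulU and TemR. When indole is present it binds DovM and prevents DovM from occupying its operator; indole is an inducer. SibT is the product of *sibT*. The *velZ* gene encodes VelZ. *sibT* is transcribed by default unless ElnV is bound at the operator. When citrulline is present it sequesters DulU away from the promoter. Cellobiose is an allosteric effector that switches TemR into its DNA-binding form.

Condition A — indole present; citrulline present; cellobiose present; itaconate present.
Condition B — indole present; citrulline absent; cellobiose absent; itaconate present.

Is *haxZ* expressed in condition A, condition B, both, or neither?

both

Condition A:
Indole is present, so DovM is inactive.
Citrulline is present, so DulU is inactive.
Cellobiose is present, so TemR is active.
Required activator DulU is absent, so *velZ* is not transcribed.
So VelZ is not produced.
Itaconate is present, so ElnV is active.
With repressor ElnV bound, *sibT* is not transcribed.
So SibT is not produced.
With no repressor bound, *haxZ* is transcribed.
→ *haxZ* is ON in A.
Condition B:
Indole is present, so DovM is inactive.
Citrulline is absent, so DulU is active.
Cellobiose is absent, so TemR is inactive.
Required activator TemR is absent, so *velZ* is not transcribed.
So VelZ is not produced.
Itaconate is present, so ElnV is active.
With repressor ElnV bound, *sibT* is not transcribed.
So SibT is not produced.
With no repressor bound, *haxZ* is transcribed.
→ *haxZ* is ON in B.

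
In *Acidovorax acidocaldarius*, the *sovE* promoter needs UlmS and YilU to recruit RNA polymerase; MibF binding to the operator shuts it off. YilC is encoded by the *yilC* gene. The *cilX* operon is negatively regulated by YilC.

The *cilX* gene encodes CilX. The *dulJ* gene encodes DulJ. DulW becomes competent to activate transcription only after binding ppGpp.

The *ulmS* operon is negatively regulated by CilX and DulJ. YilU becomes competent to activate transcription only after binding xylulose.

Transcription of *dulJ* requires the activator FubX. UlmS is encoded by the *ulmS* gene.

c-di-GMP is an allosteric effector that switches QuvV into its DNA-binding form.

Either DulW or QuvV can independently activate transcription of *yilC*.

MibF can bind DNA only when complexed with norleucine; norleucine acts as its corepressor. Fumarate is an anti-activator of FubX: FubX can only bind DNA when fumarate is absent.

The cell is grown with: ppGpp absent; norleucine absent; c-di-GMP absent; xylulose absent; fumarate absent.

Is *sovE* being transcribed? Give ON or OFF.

OFF

Norleucine is absent, so MibF is inactive.
ppGpp is absent, so DulW is inactive.
c-di-GMP is absent, so QuvV is inactive.
No activator is available at the *yilC* promoter, so *yilC* is not transcribed.
So YilC is not produced.
With no repressor bound, *cilX* is transcribed.
So CilX is produced and active.
Fumarate is absent, so FubX is active.
No repressor is bound and FubX is active, so *dulJ* is transcribed.
So DulJ is produced and active.
With repressor CilX bound, *ulmS* is not transcribed.
So UlmS is not produced.
Xylulose is absent, so YilU is inactive.
Required activator UlmS is absent, so *sovE* is not transcribed.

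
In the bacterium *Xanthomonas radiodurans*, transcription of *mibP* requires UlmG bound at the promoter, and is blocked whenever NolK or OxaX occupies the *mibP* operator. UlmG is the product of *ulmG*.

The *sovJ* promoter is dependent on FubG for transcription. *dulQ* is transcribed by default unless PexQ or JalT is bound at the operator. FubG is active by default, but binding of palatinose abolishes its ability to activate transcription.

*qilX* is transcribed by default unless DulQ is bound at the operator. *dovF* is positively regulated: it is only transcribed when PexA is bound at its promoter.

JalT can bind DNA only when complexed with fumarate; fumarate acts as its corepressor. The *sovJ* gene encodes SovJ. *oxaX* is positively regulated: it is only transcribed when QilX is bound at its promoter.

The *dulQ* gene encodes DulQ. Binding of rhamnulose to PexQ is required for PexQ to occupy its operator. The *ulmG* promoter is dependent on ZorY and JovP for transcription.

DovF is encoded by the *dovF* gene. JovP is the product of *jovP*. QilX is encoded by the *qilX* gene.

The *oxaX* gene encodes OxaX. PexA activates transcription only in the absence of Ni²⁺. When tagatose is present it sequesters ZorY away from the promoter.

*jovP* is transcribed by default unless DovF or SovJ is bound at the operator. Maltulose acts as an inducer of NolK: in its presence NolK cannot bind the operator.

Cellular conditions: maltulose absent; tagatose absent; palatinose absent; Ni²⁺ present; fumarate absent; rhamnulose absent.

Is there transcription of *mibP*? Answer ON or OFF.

OFF

Maltulose is absent, so NolK is active.
Rhamnulose is absent, so PexQ is inactive.
Fumarate is absent, so JalT is inactive.
With no repressor bound, *dulQ* is transcribed.
So DulQ is produced and active.
With repressor DulQ bound, *qilX* is not transcribed.
So QilX is not produced.
Required activator QilX is absent, so *oxaX* is not transcribed.
So OxaX is not produced.
Tagatose is absent, so ZorY is active.
Ni²⁺ is present, so PexA is inactive.
Required activator PexA is absent, so *dovF* is not transcribed.
So DovF is not produced.
Palatinose is absent, so FubG is active.
No repressor is bound and FubG is active, so *sovJ* is transcribed.
So SovJ is produced and active.
With repressor SovJ bound, *jovP* is not transcribed.
So JovP is not produced.
Required activator JovP is absent, so *ulmG* is not transcribed.
So UlmG is not produced.
With repressor NolK bound, *mibP* is not transcribed.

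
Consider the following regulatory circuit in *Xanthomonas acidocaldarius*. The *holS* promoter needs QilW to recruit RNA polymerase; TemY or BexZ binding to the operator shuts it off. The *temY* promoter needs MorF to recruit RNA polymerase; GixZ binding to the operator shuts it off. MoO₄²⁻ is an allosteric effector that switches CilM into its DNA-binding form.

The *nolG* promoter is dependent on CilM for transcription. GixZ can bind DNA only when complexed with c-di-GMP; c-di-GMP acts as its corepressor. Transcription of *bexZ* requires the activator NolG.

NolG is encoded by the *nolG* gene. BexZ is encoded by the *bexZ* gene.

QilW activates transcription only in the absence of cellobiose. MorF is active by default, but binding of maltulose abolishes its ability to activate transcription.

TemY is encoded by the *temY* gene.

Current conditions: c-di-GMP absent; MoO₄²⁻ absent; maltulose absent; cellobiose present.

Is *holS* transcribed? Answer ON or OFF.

c-di-GMP is absent, so GixZ is inactive.
Maltulose is absent, so MorF is active.
No repressor is bound and MorF is active, so *temY* is transcribed.
So TemY is produced and active.
MoO₄²⁻ is absent, so CilM is inactive.
Required activator CilM is absent, so *nolG* is not transcribed.
So NolG is not produced.
Required activator NolG is absent, so *bexZ* is not transcribed.
So BexZ is not produced.
Cellobiose is present, so QilW is inactive.
With repressor TemY bound, *holS* is not transcribed.

OFF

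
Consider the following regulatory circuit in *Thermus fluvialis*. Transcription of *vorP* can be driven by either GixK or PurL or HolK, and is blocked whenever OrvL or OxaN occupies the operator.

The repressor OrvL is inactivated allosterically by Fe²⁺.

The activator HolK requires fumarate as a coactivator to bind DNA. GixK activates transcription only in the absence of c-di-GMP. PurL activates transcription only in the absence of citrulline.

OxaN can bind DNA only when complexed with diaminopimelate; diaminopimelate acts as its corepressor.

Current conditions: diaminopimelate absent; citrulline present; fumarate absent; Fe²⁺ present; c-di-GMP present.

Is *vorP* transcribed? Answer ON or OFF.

c-di-GMP is present, so GixK is inactive.
Citrulline is present, so PurL is inactive.
Fe²⁺ is present, so OrvL is inactive.
Fumarate is absent, so HolK is inactive.
Diaminopimelate is absent, so OxaN is inactive.
No activator is available at the *vorP* promoter, so *vorP* is not transcribed.

OFF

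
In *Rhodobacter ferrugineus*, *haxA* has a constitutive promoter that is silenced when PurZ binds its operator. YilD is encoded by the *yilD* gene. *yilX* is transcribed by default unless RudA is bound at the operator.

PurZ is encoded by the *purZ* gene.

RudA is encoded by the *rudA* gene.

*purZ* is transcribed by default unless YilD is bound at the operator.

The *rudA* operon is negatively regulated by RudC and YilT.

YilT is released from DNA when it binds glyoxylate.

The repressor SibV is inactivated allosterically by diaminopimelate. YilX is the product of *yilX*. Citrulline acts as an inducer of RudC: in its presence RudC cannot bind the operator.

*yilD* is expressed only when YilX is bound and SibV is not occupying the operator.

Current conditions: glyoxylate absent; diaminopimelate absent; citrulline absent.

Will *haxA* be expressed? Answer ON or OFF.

Citrulline is absent, so RudC is active.
Glyoxylate is absent, so YilT is active.
With repressor RudC bound, *rudA* is not transcribed.
So RudA is not produced.
With no repressor bound, *yilX* is transcribed.
So YilX is produced and active.
Diaminopimelate is absent, so SibV is active.
With repressor SibV bound, *yilD* is not transcribed.
So YilD is not produced.
With no repressor bound, *purZ* is transcribed.
So PurZ is produced and active.
With repressor PurZ bound, *haxA* is not transcribed.

OFF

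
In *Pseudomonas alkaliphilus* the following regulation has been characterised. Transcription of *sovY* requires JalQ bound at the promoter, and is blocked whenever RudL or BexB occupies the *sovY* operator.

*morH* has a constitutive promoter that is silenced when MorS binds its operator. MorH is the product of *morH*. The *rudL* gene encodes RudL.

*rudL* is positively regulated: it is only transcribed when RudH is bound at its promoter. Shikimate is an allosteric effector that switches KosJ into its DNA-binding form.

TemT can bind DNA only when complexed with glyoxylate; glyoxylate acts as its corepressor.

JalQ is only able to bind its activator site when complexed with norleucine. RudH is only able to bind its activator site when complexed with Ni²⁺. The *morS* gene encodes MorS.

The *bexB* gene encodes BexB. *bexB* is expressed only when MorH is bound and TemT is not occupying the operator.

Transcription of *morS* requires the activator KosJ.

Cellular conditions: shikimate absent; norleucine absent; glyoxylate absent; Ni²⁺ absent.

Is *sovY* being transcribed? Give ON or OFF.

OFF

Ni²⁺ is absent, so RudH is inactive.
Required activator RudH is absent, so *rudL* is not transcribed.
So RudL is not produced.
Glyoxylate is absent, so TemT is inactive.
Shikimate is absent, so KosJ is inactive.
Required activator KosJ is absent, so *morS* is not transcribed.
So MorS is not produced.
With no repressor bound, *morH* is transcribed.
So MorH is produced and active.
No repressor is bound and MorH is active, so *bexB* is transcribed.
So BexB is produced and active.
Norleucine is absent, so JalQ is inactive.
With repressor BexB bound, *sovY* is not transcribed.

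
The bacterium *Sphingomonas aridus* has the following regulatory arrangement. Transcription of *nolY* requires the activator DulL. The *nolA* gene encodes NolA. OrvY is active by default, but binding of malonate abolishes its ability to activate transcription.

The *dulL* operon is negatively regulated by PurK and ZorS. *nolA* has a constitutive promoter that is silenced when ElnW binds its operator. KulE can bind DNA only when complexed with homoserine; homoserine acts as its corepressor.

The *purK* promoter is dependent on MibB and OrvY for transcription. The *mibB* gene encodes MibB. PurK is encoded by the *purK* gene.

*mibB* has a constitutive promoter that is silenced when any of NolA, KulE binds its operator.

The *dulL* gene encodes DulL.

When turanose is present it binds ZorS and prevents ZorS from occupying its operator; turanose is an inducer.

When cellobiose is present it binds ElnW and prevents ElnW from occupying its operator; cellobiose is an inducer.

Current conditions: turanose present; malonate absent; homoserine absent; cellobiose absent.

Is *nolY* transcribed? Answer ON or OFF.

OFF

Cellobiose is absent, so ElnW is active.
With repressor ElnW bound, *nolA* is not transcribed.
So NolA is not produced.
Homoserine is absent, so KulE is inactive.
With no repressor bound, *mibB* is transcribed.
So MibB is produced and active.
Malonate is absent, so OrvY is active.
No repressor is bound and MibB and OrvY are active, so *purK* is transcribed.
So PurK is produced and active.
Turanose is present, so ZorS is inactive.
With repressor PurK bound, *dulL* is not transcribed.
So DulL is not produced.
Required activator DulL is absent, so *nolY* is not transcribed.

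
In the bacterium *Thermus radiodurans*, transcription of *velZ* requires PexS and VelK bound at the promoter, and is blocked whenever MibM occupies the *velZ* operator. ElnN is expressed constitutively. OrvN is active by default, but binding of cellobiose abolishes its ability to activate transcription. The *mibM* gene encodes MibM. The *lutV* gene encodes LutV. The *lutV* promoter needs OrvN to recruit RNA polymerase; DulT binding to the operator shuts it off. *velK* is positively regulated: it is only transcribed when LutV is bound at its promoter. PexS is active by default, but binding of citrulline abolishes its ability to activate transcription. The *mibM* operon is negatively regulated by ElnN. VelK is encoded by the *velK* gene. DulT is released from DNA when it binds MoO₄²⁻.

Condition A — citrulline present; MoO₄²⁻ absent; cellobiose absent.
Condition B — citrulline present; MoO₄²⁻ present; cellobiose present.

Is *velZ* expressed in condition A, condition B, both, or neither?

neither

Condition A:
Citrulline is present, so PexS is inactive.
MoO₄²⁻ is absent, so DulT is active.
Cellobiose is absent, so OrvN is active.
With repressor DulT bound, *lutV* is not transcribed.
So LutV is not produced.
Required activator LutV is absent, so *velK* is not transcribed.
So VelK is not produced.
ElnN is produced constitutively and is active.
With repressor ElnN bound, *mibM* is not transcribed.
So MibM is not produced.
Required activator PexS is absent, so *velZ* is not transcribed.
→ *velZ* is OFF in A.
Condition B:
Citrulline is present, so PexS is inactive.
MoO₄²⁻ is present, so DulT is inactive.
Cellobiose is present, so OrvN is inactive.
Required activator OrvN is absent, so *lutV* is not transcribed.
So LutV is not produced.
Required activator LutV is absent, so *velK* is not transcribed.
So VelK is not produced.
ElnN is produced constitutively and is active.
With repressor ElnN bound, *mibM* is not transcribed.
So MibM is not produced.
Required activator PexS is absent, so *velZ* is not transcribed.
→ *velZ* is OFF in B.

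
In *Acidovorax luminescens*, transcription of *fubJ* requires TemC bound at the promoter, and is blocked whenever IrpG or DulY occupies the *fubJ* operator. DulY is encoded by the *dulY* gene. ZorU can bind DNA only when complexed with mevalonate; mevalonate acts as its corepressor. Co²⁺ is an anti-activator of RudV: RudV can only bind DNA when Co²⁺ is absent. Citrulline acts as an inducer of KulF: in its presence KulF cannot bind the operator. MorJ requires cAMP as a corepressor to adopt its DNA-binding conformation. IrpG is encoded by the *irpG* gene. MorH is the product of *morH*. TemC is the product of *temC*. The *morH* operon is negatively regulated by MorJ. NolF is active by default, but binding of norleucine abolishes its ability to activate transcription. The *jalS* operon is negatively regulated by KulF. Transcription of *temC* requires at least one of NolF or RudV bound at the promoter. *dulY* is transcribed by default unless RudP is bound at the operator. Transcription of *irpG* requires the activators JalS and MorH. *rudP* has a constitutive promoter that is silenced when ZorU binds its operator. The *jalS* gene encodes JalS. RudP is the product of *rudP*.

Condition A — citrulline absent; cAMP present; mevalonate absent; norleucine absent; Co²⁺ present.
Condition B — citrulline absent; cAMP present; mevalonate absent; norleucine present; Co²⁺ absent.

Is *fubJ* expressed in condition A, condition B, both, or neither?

Condition A:
Citrulline is absent, so KulF is active.
With repressor KulF bound, *jalS* is not transcribed.
So JalS is not produced.
cAMP is present, so MorJ is active.
With repressor MorJ bound, *morH* is not transcribed.
So MorH is not produced.
Required activator JalS is absent, so *irpG* is not transcribed.
So IrpG is not produced.
Mevalonate is absent, so ZorU is inactive.
With no repressor bound, *rudP* is transcribed.
So RudP is produced and active.
With repressor RudP bound, *dulY* is not transcribed.
So DulY is not produced.
Norleucine is absent, so NolF is active.
Co²⁺ is present, so RudV is inactive.
Activator NolF is present, so *temC* is transcribed.
So TemC is produced and active.
No repressor is bound and TemC is active, so *fubJ* is transcribed.
→ *fubJ* is ON in A.
Condition B:
Citrulline is absent, so KulF is active.
With repressor KulF bound, *jalS* is not transcribed.
So JalS is not produced.
cAMP is present, so MorJ is active.
With repressor MorJ bound, *morH* is not transcribed.
So MorH is not produced.
Required activator JalS is absent, so *irpG* is not transcribed.
So IrpG is not produced.
Mevalonate is absent, so ZorU is inactive.
With no repressor bound, *rudP* is transcribed.
So RudP is produced and active.
With repressor RudP bound, *dulY* is not transcribed.
So DulY is not produced.
Norleucine is present, so NolF is inactive.
Co²⁺ is absent, so RudV is active.
Activator RudV is present, so *temC* is transcribed.
So TemC is produced and active.
No repressor is bound and TemC is active, so *fubJ* is transcribed.
→ *fubJ* is ON in B.

both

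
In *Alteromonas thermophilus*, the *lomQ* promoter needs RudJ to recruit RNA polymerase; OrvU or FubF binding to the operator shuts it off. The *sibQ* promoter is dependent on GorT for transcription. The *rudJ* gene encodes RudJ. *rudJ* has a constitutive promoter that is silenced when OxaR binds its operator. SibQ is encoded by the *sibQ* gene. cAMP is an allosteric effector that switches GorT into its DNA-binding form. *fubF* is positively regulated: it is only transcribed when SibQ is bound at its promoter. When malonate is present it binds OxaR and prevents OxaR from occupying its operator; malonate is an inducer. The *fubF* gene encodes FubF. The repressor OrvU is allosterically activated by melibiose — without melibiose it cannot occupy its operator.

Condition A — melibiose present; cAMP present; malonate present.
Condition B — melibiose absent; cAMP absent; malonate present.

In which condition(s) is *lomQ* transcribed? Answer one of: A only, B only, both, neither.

Condition A:
Melibiose is present, so OrvU is active.
cAMP is present, so GorT is active.
No repressor is bound and GorT is active, so *sibQ* is transcribed.
So SibQ is produced and active.
No repressor is bound and SibQ is active, so *fubF* is transcribed.
So FubF is produced and active.
Malonate is present, so OxaR is inactive.
With no repressor bound, *rudJ* is transcribed.
So RudJ is produced and active.
With repressor OrvU bound, *lomQ* is not transcribed.
→ *lomQ* is OFF in A.
Condition B:
Melibiose is absent, so OrvU is inactive.
cAMP is absent, so GorT is inactive.
Required activator GorT is absent, so *sibQ* is not transcribed.
So SibQ is not produced.
Required activator SibQ is absent, so *fubF* is not transcribed.
So FubF is not produced.
Malonate is present, so OxaR is inactive.
With no repressor bound, *rudJ* is transcribed.
So RudJ is produced and active.
No repressor is bound and RudJ is active, so *lomQ* is transcribed.
→ *lomQ* is ON in B.

B only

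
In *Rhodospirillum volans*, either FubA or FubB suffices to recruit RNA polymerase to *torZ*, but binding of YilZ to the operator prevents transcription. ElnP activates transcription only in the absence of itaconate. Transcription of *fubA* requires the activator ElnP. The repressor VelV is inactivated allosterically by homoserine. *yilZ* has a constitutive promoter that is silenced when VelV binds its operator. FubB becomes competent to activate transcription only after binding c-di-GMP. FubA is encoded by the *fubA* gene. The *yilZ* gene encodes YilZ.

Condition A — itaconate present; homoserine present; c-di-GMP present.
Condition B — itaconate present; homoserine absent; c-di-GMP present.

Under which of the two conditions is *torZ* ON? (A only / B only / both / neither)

Condition A:
Itaconate is present, so ElnP is inactive.
Required activator ElnP is absent, so *fubA* is not transcribed.
So FubA is not produced.
Homoserine is present, so VelV is inactive.
With no repressor bound, *yilZ* is transcribed.
So YilZ is produced and active.
c-di-GMP is present, so FubB is active.
With repressor YilZ bound, *torZ* is not transcribed.
→ *torZ* is OFF in A.
Condition B:
Itaconate is present, so ElnP is inactive.
Required activator ElnP is absent, so *fubA* is not transcribed.
So FubA is not produced.
Homoserine is absent, so VelV is active.
With repressor VelV bound, *yilZ* is not transcribed.
So YilZ is not produced.
c-di-GMP is present, so FubB is active.
Activator FubB is present, so *torZ* is transcribed.
→ *torZ* is ON in B.

B only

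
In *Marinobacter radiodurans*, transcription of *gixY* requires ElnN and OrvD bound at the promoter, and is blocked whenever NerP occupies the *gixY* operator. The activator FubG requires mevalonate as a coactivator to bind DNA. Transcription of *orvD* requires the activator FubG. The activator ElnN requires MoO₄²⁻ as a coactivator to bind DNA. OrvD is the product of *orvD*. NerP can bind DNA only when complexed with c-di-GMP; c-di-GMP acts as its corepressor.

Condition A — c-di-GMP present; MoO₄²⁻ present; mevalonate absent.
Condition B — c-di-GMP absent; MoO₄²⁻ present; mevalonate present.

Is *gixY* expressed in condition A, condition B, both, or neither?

B only

Condition A:
c-di-GMP is present, so NerP is active.
MoO₄²⁻ is present, so ElnN is active.
Mevalonate is absent, so FubG is inactive.
Required activator FubG is absent, so *orvD* is not transcribed.
So OrvD is not produced.
With repressor NerP bound, *gixY* is not transcribed.
→ *gixY* is OFF in A.
Condition B:
c-di-GMP is absent, so NerP is inactive.
MoO₄²⁻ is present, so ElnN is active.
Mevalonate is present, so FubG is active.
No repressor is bound and FubG is active, so *orvD* is transcribed.
So OrvD is produced and active.
No repressor is bound and ElnN and OrvD are active, so *gixY* is transcribed.
→ *gixY* is ON in B.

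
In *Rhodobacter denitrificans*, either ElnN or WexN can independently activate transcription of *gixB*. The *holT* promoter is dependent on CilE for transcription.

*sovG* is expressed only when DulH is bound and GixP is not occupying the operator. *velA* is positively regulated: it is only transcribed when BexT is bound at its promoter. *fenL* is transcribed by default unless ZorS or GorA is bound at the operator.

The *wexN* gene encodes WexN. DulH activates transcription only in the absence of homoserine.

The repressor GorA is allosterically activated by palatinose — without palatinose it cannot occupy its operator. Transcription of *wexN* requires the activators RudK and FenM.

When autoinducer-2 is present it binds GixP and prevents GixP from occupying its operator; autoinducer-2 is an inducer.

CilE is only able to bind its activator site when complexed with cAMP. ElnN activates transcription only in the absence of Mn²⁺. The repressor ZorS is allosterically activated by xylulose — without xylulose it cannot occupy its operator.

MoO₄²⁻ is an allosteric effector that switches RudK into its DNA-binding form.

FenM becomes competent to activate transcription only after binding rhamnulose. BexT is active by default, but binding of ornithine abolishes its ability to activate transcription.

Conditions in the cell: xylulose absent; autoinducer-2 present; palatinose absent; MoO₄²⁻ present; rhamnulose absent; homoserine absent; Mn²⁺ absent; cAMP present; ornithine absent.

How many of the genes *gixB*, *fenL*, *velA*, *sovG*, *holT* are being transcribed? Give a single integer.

5

Mn²⁺ is absent, so ElnN is active.
MoO₄²⁻ is present, so RudK is active.
Rhamnulose is absent, so FenM is inactive.
Required activator FenM is absent, so *wexN* is not transcribed.
So WexN is not produced.
Activator ElnN is present, so *gixB* is transcribed.
→ *gixB* is ON.
Xylulose is absent, so ZorS is inactive.
Palatinose is absent, so GorA is inactive.
With no repressor bound, *fenL* is transcribed.
→ *fenL* is ON.
Ornithine is absent, so BexT is active.
No repressor is bound and BexT is active, so *velA* is transcribed.
→ *velA* is ON.
Homoserine is absent, so DulH is active.
Autoinducer-2 is present, so GixP is inactive.
No repressor is bound and DulH is active, so *sovG* is transcribed.
→ *sovG* is ON.
cAMP is present, so CilE is active.
No repressor is bound and CilE is active, so *holT* is transcribed.
→ *holT* is ON.
5 of the 5 genes are transcribed.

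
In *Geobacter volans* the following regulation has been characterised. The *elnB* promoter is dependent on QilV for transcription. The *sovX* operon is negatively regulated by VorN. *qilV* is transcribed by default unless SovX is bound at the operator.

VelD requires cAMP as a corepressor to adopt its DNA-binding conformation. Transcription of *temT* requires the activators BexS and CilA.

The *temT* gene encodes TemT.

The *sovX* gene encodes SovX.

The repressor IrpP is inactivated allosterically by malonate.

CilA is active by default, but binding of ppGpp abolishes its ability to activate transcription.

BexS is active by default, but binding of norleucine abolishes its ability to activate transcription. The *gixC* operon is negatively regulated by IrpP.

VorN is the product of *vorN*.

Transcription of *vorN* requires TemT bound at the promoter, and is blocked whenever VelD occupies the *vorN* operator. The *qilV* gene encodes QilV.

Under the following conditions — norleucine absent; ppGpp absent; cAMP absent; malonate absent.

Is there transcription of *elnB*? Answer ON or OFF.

ON

Norleucine is absent, so BexS is active.
ppGpp is absent, so CilA is active.
No repressor is bound and BexS and CilA are active, so *temT* is transcribed.
So TemT is produced and active.
cAMP is absent, so VelD is inactive.
No repressor is bound and TemT is active, so *vorN* is transcribed.
So VorN is produced and active.
With repressor VorN bound, *sovX* is not transcribed.
So SovX is not produced.
With no repressor bound, *qilV* is transcribed.
So QilV is produced and active.
No repressor is bound and QilV is active, so *elnB* is transcribed.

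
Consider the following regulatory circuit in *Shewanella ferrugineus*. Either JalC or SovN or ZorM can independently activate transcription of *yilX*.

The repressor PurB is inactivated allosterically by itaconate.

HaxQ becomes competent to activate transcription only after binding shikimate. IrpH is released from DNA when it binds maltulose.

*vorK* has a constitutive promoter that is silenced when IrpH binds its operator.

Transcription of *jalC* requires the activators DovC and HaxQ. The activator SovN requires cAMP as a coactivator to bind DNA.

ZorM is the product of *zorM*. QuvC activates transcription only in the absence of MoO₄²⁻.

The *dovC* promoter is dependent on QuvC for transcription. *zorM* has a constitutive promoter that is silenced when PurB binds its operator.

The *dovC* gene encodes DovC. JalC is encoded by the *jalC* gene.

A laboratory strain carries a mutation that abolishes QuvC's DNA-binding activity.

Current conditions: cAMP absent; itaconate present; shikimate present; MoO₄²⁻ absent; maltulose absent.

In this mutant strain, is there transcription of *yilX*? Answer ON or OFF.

QuvC is non-functional in this strain, so it has no effect.
Required activator QuvC is absent, so *dovC* is not transcribed.
So DovC is not produced.
Shikimate is present, so HaxQ is active.
Required activator DovC is absent, so *jalC* is not transcribed.
So JalC is not produced.
cAMP is absent, so SovN is inactive.
Itaconate is present, so PurB is inactive.
With no repressor bound, *zorM* is transcribed.
So ZorM is produced and active.
Activator ZorM is present, so *yilX* is transcribed.

ON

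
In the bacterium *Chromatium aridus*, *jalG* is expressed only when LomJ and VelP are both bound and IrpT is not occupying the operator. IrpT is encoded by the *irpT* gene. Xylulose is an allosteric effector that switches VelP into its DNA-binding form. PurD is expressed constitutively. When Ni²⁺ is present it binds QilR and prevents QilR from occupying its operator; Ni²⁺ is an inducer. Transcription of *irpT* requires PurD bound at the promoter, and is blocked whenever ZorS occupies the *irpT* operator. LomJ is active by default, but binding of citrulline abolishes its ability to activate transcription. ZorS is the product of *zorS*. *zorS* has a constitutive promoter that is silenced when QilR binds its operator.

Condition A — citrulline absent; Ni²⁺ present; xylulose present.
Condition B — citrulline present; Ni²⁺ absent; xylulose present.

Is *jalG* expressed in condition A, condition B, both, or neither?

A only

Condition A:
Citrulline is absent, so LomJ is active.
PurD is produced constitutively and is active.
Ni²⁺ is present, so QilR is inactive.
With no repressor bound, *zorS* is transcribed.
So ZorS is produced and active.
With repressor ZorS bound, *irpT* is not transcribed.
So IrpT is not produced.
Xylulose is present, so VelP is active.
No repressor is bound and LomJ and VelP are active, so *jalG* is transcribed.
→ *jalG* is ON in A.
Condition B:
Citrulline is present, so LomJ is inactive.
PurD is produced constitutively and is active.
Ni²⁺ is absent, so QilR is active.
With repressor QilR bound, *zorS* is not transcribed.
So ZorS is not produced.
No repressor is bound and PurD is active, so *irpT* is transcribed.
So IrpT is produced and active.
Xylulose is present, so VelP is active.
With repressor IrpT bound, *jalG* is not transcribed.
→ *jalG* is OFF in B.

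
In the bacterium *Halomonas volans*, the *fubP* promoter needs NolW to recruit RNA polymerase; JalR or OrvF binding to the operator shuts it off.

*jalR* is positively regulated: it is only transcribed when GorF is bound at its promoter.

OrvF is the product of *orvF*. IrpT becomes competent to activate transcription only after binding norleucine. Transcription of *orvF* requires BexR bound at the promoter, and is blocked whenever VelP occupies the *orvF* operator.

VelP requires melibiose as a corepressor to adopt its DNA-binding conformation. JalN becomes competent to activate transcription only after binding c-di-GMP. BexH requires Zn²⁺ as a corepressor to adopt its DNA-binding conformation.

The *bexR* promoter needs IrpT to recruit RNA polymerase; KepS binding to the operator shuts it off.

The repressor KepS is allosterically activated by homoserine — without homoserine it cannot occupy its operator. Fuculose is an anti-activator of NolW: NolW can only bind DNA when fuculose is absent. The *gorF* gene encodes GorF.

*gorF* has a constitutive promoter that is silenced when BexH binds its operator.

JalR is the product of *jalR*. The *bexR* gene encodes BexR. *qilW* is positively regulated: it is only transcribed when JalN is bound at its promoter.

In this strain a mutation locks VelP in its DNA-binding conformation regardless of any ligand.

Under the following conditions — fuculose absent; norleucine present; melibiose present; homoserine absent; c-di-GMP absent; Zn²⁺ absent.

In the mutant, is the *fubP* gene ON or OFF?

Zn²⁺ is absent, so BexH is inactive.
With no repressor bound, *gorF* is transcribed.
So GorF is produced and active.
No repressor is bound and GorF is active, so *jalR* is transcribed.
So JalR is produced and active.
Fuculose is absent, so NolW is active.
Homoserine is absent, so KepS is inactive.
Norleucine is present, so IrpT is active.
No repressor is bound and IrpT is active, so *bexR* is transcribed.
So BexR is produced and active.
VelP is constitutively active in this strain.
With repressor VelP bound, *orvF* is not transcribed.
So OrvF is not produced.
With repressor JalR bound, *fubP* is not transcribed.

OFF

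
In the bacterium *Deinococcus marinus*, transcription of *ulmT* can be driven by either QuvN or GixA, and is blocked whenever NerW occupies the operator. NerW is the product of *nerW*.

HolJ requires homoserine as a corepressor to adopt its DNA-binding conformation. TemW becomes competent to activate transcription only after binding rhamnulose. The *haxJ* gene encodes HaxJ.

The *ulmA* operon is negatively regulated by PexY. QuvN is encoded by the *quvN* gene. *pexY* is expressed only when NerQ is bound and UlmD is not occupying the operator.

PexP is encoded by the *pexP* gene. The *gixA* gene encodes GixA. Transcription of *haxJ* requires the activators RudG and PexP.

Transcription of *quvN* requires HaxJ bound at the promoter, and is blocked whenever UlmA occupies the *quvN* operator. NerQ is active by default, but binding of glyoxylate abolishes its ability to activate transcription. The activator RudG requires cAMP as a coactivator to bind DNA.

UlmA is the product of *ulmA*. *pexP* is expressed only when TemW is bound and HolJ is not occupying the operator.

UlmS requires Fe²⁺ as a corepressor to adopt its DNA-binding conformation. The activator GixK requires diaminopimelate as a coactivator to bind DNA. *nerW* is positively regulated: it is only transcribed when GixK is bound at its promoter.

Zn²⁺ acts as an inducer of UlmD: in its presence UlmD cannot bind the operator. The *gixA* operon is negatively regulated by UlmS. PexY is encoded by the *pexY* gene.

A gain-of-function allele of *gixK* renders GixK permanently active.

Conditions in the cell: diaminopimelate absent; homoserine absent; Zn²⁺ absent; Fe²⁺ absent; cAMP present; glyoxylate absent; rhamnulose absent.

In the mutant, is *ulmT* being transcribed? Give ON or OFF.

cAMP is present, so RudG is active.
Rhamnulose is absent, so TemW is inactive.
Homoserine is absent, so HolJ is inactive.
Required activator TemW is absent, so *pexP* is not transcribed.
So PexP is not produced.
Required activator PexP is absent, so *haxJ* is not transcribed.
So HaxJ is not produced.
Zn²⁺ is absent, so UlmD is active.
Glyoxylate is absent, so NerQ is active.
With repressor UlmD bound, *pexY* is not transcribed.
So PexY is not produced.
With no repressor bound, *ulmA* is transcribed.
So UlmA is produced and active.
With repressor UlmA bound, *quvN* is not transcribed.
So QuvN is not produced.
Fe²⁺ is absent, so UlmS is inactive.
With no repressor bound, *gixA* is transcribed.
So GixA is produced and active.
GixK is constitutively active in this strain.
No repressor is bound and GixK is active, so *nerW* is transcribed.
So NerW is produced and active.
With repressor NerW bound, *ulmT* is not transcribed.

OFF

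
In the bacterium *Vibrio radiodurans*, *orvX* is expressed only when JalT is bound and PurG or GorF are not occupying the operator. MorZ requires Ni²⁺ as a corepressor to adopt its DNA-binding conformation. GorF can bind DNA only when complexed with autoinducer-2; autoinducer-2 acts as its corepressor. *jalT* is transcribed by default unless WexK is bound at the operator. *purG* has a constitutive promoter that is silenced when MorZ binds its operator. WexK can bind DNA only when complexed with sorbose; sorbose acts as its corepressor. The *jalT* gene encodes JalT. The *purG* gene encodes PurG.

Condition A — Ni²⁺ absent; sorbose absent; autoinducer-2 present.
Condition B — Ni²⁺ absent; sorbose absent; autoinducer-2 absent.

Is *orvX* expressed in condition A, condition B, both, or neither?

Condition A:
Ni²⁺ is absent, so MorZ is inactive.
With no repressor bound, *purG* is transcribed.
So PurG is produced and active.
Sorbose is absent, so WexK is inactive.
With no repressor bound, *jalT* is transcribed.
So JalT is produced and active.
Autoinducer-2 is present, so GorF is active.
With repressor PurG bound, *orvX* is not transcribed.
→ *orvX* is OFF in A.
Condition B:
Ni²⁺ is absent, so MorZ is inactive.
With no repressor bound, *purG* is transcribed.
So PurG is produced and active.
Sorbose is absent, so WexK is inactive.
With no repressor bound, *jalT* is transcribed.
So JalT is produced and active.
Autoinducer-2 is absent, so GorF is inactive.
With repressor PurG bound, *orvX* is not transcribed.
→ *orvX* is OFF in B.

neither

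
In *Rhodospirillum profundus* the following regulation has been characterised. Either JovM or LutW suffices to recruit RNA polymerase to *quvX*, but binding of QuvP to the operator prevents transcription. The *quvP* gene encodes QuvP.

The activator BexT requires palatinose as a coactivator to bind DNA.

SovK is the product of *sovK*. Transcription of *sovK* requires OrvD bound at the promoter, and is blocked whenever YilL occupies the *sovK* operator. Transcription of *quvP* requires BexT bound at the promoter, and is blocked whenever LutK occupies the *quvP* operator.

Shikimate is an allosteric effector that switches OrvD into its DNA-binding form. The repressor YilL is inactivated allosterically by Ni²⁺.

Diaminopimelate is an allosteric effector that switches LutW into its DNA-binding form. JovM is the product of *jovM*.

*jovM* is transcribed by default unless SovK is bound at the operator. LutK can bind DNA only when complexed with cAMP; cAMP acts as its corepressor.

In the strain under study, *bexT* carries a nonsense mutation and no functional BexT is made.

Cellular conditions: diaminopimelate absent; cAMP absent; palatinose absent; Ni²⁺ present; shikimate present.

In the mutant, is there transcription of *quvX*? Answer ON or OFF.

Ni²⁺ is present, so YilL is inactive.
Shikimate is present, so OrvD is active.
No repressor is bound and OrvD is active, so *sovK* is transcribed.
So SovK is produced and active.
With repressor SovK bound, *jovM* is not transcribed.
So JovM is not produced.
BexT is non-functional in this strain, so it has no effect.
cAMP is absent, so LutK is inactive.
Required activator BexT is absent, so *quvP* is not transcribed.
So QuvP is not produced.
Diaminopimelate is absent, so LutW is inactive.
No activator is available at the *quvX* promoter, so *quvX* is not transcribed.

OFF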